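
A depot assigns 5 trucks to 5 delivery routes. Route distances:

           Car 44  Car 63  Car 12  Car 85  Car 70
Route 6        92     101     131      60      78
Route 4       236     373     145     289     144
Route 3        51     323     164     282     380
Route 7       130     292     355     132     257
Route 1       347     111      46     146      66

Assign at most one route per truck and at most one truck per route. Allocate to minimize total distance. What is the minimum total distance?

Optimal: Car 44→Route 3 (51 km), Car 63→Route 6 (101 km), Car 12→Route 1 (46 km), Car 85→Route 7 (132 km), Car 70→Route 4 (144 km) — total 51+101+46+132+144 = 474 km.
Min-entry greedy (repeatedly take the single cheapest remaining cell) gives 593 km, worse by 119.
Swapping Car 44↔Car 63 (Car 44→Route 6 92 km, Car 63→Route 3 323 km) adds 263.
Every other assignment is strictly worse.

Min total: 474 km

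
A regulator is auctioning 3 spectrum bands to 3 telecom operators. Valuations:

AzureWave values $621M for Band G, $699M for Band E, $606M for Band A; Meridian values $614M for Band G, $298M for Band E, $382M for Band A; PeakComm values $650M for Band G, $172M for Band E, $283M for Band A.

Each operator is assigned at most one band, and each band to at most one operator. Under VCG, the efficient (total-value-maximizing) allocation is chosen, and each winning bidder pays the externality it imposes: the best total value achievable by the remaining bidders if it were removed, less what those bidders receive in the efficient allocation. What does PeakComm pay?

Efficient allocation: AzureWave→Band E ($699M), Meridian→Band A ($382M), PeakComm→Band G ($650M); total welfare W = $1731M.
PeakComm receives Band G at value $650M, so the others get W − 650 = $1081M.
Without PeakComm: best allocation of the remaining 2 bidders over all 3 bands is AzureWave→Band E ($699M), Meridian→Band G ($614M), total $1313M.
VCG payment = (others' best without PeakComm) − (others' welfare with PeakComm) = 1313 − 1081 = $232M.

PeakComm pays $232M.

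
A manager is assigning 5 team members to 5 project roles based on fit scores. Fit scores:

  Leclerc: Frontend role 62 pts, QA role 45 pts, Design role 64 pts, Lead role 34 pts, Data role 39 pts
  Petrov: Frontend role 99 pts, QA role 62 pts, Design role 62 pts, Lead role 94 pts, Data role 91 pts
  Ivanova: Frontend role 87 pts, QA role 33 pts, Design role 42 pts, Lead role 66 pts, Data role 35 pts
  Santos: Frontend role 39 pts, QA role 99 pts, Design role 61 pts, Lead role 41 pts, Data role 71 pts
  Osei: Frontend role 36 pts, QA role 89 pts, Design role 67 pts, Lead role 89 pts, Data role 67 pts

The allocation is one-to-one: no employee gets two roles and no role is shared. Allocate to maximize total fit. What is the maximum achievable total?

Optimal: Leclerc→Design role (64 pts), Petrov→Data role (91 pts), Ivanova→Frontend role (87 pts), Santos→QA role (99 pts), Osei→Lead role (89 pts) — total 64+91+87+99+89 = 430 pts.
Max-entry greedy (repeatedly take the single best remaining cell) gives 386 pts, worse by 44.
Next-best assignment: Leclerc→Design role, Petrov→Lead role, Ivanova→Frontend role, Santos→QA role, Osei→Data role = 411 pts.
Swapping Ivanova↔Leclerc (Ivanova→Design role 42 pts, Leclerc→Frontend role 62 pts) loses 47.
No other one-to-one assignment exceeds 430 pts.

Max total: 430 pts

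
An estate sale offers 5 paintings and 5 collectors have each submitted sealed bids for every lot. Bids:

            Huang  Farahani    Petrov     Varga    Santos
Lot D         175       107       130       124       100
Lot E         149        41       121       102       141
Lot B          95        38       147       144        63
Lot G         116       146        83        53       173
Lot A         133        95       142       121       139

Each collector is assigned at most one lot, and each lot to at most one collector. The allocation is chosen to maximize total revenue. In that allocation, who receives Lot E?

Santos receives Lot E.

Optimal: Huang→Lot D ($175), Farahani→Lot G ($146), Petrov→Lot A ($142), Varga→Lot B ($144), Santos→Lot E ($141) — total 175+146+142+144+141 = $748.
Max-entry greedy (repeatedly take the single best remaining cell) gives $657, worse by 91.
Next-best assignment: Huang→Lot D, Farahani→Lot G, Petrov→Lot B, Varga→Lot A, Santos→Lot E = $730.
Santos's own top lot is Lot G ($173), but forcing Santos→Lot G and reassigning the rest optimally gives only $715 — worse by 33.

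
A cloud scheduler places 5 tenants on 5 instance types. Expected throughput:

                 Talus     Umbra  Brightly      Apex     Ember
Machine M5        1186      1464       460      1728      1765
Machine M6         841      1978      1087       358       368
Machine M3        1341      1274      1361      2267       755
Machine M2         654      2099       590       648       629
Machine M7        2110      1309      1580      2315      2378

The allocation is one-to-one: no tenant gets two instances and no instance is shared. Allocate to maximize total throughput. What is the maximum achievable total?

Optimal: Talus→Machine M7 (2110 ops/s), Umbra→Machine M2 (2099 ops/s), Brightly→Machine M6 (1087 ops/s), Apex→Machine M3 (2267 ops/s), Ember→Machine M5 (1765 ops/s) — total 2110+2099+1087+2267+1765 = 9328 ops/s.
Column-greedy (each instance in turn goes to its best remaining tenant) gives 8244 ops/s, worse by 1084.

Max total: 9328 ops/s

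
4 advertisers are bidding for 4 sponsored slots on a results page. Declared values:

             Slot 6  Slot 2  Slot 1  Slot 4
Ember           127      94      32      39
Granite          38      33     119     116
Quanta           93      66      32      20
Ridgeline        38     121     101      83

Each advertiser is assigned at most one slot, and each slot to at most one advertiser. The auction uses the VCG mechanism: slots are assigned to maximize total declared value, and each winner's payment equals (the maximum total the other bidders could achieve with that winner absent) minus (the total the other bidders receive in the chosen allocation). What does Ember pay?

Ember pays $50.

Efficient allocation: Ember→Slot 6 ($127), Granite→Slot 4 ($116), Quanta→Slot 2 ($66), Ridgeline→Slot 1 ($101); total welfare W = $410.
Ember receives Slot 6 at value $127, so the others get W − 127 = $283.
Without Ember: best allocation of the remaining 3 bidders over all 4 slots is Granite→Slot 1 ($119), Quanta→Slot 6 ($93), Ridgeline→Slot 2 ($121), total $333.
VCG payment = (others' best without Ember) − (others' welfare with Ember) = 333 − 283 = $50.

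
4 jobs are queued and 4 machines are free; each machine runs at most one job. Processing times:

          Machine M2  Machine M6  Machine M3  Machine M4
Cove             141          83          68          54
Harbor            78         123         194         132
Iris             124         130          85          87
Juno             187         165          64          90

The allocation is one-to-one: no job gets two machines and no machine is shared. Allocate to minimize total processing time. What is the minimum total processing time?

Min total: 312 min

Optimal: Cove→Machine M6 (83 min), Harbor→Machine M2 (78 min), Iris→Machine M4 (87 min), Juno→Machine M3 (64 min) — total 83+78+87+64 = 312 min.
Row-greedy (each job in turn takes its cheapest remaining machine) gives 382 min, worse by 70.
Next-best assignment: Cove→Machine M4, Harbor→Machine M2, Iris→Machine M6, Juno→Machine M3 = 326 min.
Swapping Cove↔Harbor (Cove→Machine M2 141 min, Harbor→Machine M6 123 min) adds 103.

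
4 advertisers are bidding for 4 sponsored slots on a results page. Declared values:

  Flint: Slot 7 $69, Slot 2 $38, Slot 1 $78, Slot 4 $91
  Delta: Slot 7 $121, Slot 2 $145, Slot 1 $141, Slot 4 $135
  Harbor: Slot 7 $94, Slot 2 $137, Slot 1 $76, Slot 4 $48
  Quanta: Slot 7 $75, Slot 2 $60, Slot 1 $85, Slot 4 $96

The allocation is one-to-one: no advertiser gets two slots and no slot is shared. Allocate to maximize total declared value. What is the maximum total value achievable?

Max total: $444

This is the linear assignment problem.
Optimal: Flint→Slot 4 ($91), Delta→Slot 1 ($141), Harbor→Slot 2 ($137), Quanta→Slot 7 ($75) — total 91+141+137+75 = $444.
Swapping Flint↔Harbor (Flint→Slot 2 $38, Harbor→Slot 4 $48) loses 142.
Checked against all permutations: $444 is optimal.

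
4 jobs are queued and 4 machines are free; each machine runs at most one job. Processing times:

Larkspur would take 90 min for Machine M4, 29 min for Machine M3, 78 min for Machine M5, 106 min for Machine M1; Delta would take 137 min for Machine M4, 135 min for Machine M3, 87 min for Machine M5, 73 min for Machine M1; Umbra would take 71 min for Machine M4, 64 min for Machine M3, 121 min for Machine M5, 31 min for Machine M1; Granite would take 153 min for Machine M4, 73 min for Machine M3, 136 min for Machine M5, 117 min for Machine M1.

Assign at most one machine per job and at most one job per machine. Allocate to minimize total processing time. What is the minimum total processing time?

Minimum total: 281 min

This is a one-to-one assignment (minimum-cost bipartite matching).
Optimal: Larkspur→Machine M4 (90 min), Delta→Machine M5 (87 min), Umbra→Machine M1 (31 min), Granite→Machine M3 (73 min) — total 90+87+31+73 = 281 min.
Min-entry greedy (repeatedly take the single cheapest remaining cell) gives 300 min, worse by 19.
Checked against all permutations: 281 min is optimal.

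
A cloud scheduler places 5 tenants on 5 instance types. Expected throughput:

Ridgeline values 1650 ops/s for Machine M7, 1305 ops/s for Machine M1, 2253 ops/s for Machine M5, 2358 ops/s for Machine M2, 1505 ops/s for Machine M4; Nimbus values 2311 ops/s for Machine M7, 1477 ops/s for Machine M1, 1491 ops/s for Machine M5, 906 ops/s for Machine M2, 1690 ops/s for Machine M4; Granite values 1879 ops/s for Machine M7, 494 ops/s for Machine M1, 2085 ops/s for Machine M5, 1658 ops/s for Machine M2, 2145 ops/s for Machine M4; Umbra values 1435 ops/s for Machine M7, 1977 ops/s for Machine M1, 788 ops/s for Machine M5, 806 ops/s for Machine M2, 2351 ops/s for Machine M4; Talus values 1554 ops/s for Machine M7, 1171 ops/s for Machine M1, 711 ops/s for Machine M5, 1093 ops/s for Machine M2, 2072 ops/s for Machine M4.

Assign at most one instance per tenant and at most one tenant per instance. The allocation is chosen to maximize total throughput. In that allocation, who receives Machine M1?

This is the linear assignment problem.
Optimal: Ridgeline→Machine M2 (2358 ops/s), Nimbus→Machine M7 (2311 ops/s), Granite→Machine M5 (2085 ops/s), Umbra→Machine M1 (1977 ops/s), Talus→Machine M4 (2072 ops/s) — total 2358+2311+2085+1977+2072 = 10803 ops/s.
Row-greedy (each tenant in turn takes its best remaining instance) gives 9502 ops/s, worse by 1301.
Next-best assignment: Ridgeline→Machine M2, Nimbus→Machine M7, Granite→Machine M5, Umbra→Machine M4, Talus→Machine M1 = 10276 ops/s.
Swapping Ridgeline↔Granite (Ridgeline→Machine M5 2253 ops/s, Granite→Machine M2 1658 ops/s) loses 532.
Umbra's own top instance is Machine M4 (2351 ops/s), but forcing Umbra→Machine M4 and reassigning the rest optimally gives only 10276 ops/s — worse by 527.

Umbra receives Machine M1.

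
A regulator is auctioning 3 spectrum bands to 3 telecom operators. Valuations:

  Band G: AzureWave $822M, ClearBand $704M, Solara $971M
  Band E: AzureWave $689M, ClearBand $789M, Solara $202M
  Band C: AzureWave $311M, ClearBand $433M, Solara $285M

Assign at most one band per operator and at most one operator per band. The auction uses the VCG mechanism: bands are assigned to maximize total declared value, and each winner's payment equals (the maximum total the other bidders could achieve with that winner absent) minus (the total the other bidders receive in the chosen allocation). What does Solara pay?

Solara pays $489M.

Efficient allocation: AzureWave→Band E ($689M), ClearBand→Band C ($433M), Solara→Band G ($971M); total welfare W = $2093M.
Solara receives Band G at value $971M, so the others get W − 971 = $1122M.
Without Solara: best allocation of the remaining 2 bidders over all 3 bands is AzureWave→Band G ($822M), ClearBand→Band E ($789M), total $1611M.
VCG payment = (others' best without Solara) − (others' welfare with Solara) = 1611 − 1122 = $489M.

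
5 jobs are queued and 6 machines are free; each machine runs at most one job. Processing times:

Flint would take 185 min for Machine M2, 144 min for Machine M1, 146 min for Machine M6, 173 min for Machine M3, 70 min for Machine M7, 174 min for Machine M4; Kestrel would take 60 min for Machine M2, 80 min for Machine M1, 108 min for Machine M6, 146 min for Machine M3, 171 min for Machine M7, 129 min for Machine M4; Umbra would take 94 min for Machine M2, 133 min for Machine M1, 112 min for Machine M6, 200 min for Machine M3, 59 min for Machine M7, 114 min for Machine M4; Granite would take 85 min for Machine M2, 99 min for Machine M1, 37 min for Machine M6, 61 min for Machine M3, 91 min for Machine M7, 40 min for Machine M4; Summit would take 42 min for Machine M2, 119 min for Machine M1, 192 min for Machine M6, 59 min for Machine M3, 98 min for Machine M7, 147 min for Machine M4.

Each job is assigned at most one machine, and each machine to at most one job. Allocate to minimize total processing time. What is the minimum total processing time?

Minimum total: 340 min

This is the linear assignment problem.
Optimal: Flint→Machine M7 (70 min), Kestrel→Machine M2 (60 min), Umbra→Machine M4 (114 min), Granite→Machine M6 (37 min), Summit→Machine M3 (59 min) — total 70+60+114+37+59 = 340 min.
Min-entry greedy (repeatedly take the single cheapest remaining cell) gives 391 min, worse by 51.
Swapping Umbra↔Kestrel (Umbra→Machine M2 94 min, Kestrel→Machine M4 129 min) adds 49.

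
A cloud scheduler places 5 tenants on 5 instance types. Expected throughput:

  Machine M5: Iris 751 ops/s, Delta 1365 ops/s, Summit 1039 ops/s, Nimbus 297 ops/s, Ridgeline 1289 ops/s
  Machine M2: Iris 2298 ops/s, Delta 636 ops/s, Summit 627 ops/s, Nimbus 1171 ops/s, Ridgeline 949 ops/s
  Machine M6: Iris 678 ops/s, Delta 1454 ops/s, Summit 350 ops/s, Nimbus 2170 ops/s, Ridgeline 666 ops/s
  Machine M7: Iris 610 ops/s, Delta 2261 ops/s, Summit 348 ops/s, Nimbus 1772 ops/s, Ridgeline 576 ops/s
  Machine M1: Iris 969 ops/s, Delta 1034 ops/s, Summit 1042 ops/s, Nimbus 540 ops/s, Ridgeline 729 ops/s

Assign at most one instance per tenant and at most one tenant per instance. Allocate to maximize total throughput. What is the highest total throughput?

Maximum total: 9060 ops/s

This is a one-to-one assignment (maximum-weight bipartite matching).
Optimal: Iris→Machine M2 (2298 ops/s), Delta→Machine M7 (2261 ops/s), Summit→Machine M1 (1042 ops/s), Nimbus→Machine M6 (2170 ops/s), Ridgeline→Machine M5 (1289 ops/s) — total 2298+2261+1042+2170+1289 = 9060 ops/s.
Column-greedy (each instance in turn goes to its best remaining tenant) gives 7451 ops/s, worse by 1609.
Next-best assignment: Iris→Machine M2, Delta→Machine M7, Summit→Machine M5, Nimbus→Machine M6, Ridgeline→Machine M1 = 8497 ops/s.
Checked against all permutations: 9060 ops/s is optimal.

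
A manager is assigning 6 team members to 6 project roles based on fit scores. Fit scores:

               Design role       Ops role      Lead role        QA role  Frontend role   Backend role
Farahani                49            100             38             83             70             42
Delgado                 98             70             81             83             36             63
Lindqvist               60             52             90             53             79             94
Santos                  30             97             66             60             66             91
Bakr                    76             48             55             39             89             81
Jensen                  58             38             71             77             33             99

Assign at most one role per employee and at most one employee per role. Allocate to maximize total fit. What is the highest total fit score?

This is a one-to-one assignment (maximum-weight bipartite matching).
Optimal: Farahani→QA role (83 pts), Delgado→Design role (98 pts), Lindqvist→Lead role (90 pts), Santos→Ops role (97 pts), Bakr→Frontend role (89 pts), Jensen→Backend role (99 pts) — total 83+98+90+97+89+99 = 556 pts.
Max-entry greedy (repeatedly take the single best remaining cell) gives 536 pts, worse by 20.
Next-best assignment: Farahani→Ops role, Delgado→Design role, Lindqvist→Lead role, Santos→Backend role, Bakr→Frontend role, Jensen→QA role = 545 pts.

Max total: 556 pts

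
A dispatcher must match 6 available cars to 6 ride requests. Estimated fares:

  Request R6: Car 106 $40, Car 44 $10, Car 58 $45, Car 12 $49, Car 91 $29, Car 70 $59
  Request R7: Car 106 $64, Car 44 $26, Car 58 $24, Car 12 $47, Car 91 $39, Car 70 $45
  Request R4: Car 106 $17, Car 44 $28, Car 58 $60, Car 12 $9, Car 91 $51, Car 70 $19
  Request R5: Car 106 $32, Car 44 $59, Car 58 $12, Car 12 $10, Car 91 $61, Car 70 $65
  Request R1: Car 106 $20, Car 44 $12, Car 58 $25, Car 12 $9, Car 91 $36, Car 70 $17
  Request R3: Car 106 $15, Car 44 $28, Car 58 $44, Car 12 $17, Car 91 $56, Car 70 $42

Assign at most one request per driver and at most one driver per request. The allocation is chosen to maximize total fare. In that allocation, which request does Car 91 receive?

Car 91 receives Request R1.

Optimal: Car 106→Request R7 ($64), Car 44→Request R5 ($59), Car 58→Request R4 ($60), Car 12→Request R6 ($49), Car 91→Request R1 ($36), Car 70→Request R3 ($42) — total 64+59+60+49+36+42 = $310.
Column-greedy (each request in turn goes to its best remaining driver) gives $273, worse by 37.
Car 91's own top request is Request R5 ($61), but forcing Car 91→Request R5 and reassigning the rest optimally gives only $288 — worse by 22.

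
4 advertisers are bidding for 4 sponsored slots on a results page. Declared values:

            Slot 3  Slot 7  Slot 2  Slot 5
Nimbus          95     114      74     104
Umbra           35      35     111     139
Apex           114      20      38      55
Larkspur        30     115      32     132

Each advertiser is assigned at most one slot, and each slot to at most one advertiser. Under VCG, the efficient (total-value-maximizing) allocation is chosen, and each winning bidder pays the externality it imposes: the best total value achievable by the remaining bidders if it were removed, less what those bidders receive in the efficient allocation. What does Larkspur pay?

Efficient allocation: Nimbus→Slot 7 ($114), Umbra→Slot 2 ($111), Apex→Slot 3 ($114), Larkspur→Slot 5 ($132); total welfare W = $471.
Larkspur receives Slot 5 at value $132, so the others get W − 132 = $339.
Without Larkspur: best allocation of the remaining 3 bidders over all 4 slots is Nimbus→Slot 7 ($114), Umbra→Slot 5 ($139), Apex→Slot 3 ($114), total $367.
VCG payment = (others' best without Larkspur) − (others' welfare with Larkspur) = 367 − 339 = $28.

Larkspur pays $28.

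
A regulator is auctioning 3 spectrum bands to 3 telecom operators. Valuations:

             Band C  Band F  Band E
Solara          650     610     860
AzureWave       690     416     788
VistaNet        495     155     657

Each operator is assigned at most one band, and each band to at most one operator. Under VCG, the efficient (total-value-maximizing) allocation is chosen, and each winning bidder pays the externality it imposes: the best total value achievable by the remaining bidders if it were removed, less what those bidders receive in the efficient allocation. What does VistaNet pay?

VistaNet pays $250M.

Efficient allocation: Solara→Band F ($610M), AzureWave→Band C ($690M), VistaNet→Band E ($657M); total welfare W = $1957M.
VistaNet receives Band E at value $657M, so the others get W − 657 = $1300M.
Without VistaNet: best allocation of the remaining 2 bidders over all 3 bands is Solara→Band E ($860M), AzureWave→Band C ($690M), total $1550M.
VCG payment = (others' best without VistaNet) − (others' welfare with VistaNet) = 1550 − 1300 = $250M.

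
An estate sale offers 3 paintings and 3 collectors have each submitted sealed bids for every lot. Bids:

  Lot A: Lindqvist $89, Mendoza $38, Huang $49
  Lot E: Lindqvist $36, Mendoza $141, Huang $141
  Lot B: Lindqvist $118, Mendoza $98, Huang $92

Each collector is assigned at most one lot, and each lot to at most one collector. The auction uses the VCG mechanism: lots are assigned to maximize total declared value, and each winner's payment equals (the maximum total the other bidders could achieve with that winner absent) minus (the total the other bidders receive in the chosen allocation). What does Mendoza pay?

Mendoza pays $29.

Efficient allocation: Lindqvist→Lot A ($89), Mendoza→Lot B ($98), Huang→Lot E ($141); total welfare W = $328.
Mendoza receives Lot B at value $98, so the others get W − 98 = $230.
Without Mendoza: best allocation of the remaining 2 bidders over all 3 lots is Lindqvist→Lot B ($118), Huang→Lot E ($141), total $259.
VCG payment = (others' best without Mendoza) − (others' welfare with Mendoza) = 259 − 230 = $29.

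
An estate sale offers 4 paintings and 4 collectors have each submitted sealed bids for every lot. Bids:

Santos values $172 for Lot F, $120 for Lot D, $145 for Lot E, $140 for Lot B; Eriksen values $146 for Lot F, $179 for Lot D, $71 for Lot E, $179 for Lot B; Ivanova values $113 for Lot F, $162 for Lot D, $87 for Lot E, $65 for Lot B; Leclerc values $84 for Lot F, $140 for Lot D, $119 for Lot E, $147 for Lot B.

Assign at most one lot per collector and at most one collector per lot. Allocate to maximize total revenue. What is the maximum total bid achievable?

Optimal: Santos→Lot F ($172), Eriksen→Lot B ($179), Ivanova→Lot D ($162), Leclerc→Lot E ($119) — total 172+179+162+119 = $632.
Column-greedy (each lot in turn goes to its best remaining collector) gives $535, worse by 97.
Every other assignment is strictly worse.

Max total: $632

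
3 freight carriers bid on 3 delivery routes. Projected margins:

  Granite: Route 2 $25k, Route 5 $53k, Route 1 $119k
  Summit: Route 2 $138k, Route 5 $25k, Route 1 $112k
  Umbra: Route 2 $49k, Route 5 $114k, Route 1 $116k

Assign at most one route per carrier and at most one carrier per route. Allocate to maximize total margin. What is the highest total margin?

Max total: $371k

Optimal: Granite→Route 1 ($119k), Summit→Route 2 ($138k), Umbra→Route 5 ($114k) — total 119+138+114 = $371k.
Every other assignment is strictly worse.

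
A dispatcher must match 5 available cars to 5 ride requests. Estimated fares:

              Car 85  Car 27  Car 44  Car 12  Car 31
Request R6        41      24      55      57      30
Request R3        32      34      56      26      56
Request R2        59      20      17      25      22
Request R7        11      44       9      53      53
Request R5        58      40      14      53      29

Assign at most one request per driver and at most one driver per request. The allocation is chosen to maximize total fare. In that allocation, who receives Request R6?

This is a one-to-one assignment (maximum-weight bipartite matching).
Optimal: Car 85→Request R2 ($59), Car 27→Request R7 ($44), Car 44→Request R6 ($55), Car 12→Request R5 ($53), Car 31→Request R3 ($56) — total 59+44+55+53+56 = $267.
Column-greedy (each request in turn goes to its best remaining driver) gives $265, worse by 2.
Swapping Car 31↔Car 27 (Car 31→Request R7 $53, Car 27→Request R3 $34) loses 13.
Car 44's own top request is Request R3 ($56), but forcing Car 44→Request R3 and reassigning the rest optimally gives only $265 — worse by 2.

Car 44 receives Request R6.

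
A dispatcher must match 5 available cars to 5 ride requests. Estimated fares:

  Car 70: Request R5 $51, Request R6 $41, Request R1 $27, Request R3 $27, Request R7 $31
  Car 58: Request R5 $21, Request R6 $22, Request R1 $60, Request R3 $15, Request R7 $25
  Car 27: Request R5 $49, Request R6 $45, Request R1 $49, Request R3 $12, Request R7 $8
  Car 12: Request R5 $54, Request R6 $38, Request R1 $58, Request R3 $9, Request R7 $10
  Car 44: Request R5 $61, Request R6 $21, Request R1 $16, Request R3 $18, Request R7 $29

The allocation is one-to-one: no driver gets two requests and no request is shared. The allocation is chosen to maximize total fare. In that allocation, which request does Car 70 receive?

Car 70 receives Request R3.

This is a one-to-one assignment (maximum-weight bipartite matching).
Optimal: Car 70→Request R3 ($27), Car 58→Request R7 ($25), Car 27→Request R6 ($45), Car 12→Request R1 ($58), Car 44→Request R5 ($61) — total 27+25+45+58+61 = $216.
Max-entry greedy (repeatedly take the single best remaining cell) gives $206, worse by 10.
Swapping Car 44↔Car 70 (Car 44→Request R3 $18, Car 70→Request R5 $51) loses 19.
Car 70's own top request is Request R5 ($51), but forcing Car 70→Request R5 and reassigning the rest optimally gives only $198 — worse by 18.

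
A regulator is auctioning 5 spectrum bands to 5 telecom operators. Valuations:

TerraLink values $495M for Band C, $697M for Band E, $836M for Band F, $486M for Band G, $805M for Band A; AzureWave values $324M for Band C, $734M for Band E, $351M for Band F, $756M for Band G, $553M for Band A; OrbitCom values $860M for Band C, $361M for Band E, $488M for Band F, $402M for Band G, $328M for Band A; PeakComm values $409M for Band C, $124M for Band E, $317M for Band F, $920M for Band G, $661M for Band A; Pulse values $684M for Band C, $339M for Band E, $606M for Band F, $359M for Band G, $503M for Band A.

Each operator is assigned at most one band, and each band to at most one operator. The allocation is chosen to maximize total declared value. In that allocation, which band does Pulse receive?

Optimal: TerraLink→Band A ($805M), AzureWave→Band E ($734M), OrbitCom→Band C ($860M), PeakComm→Band G ($920M), Pulse→Band F ($606M) — total 805+734+860+920+606 = $3925M.
No other one-to-one assignment exceeds $3925M.
Pulse's own top band is Band C ($684M), but forcing Pulse→Band C and reassigning the rest optimally gives only $3631M — worse by 294.

Pulse receives Band F.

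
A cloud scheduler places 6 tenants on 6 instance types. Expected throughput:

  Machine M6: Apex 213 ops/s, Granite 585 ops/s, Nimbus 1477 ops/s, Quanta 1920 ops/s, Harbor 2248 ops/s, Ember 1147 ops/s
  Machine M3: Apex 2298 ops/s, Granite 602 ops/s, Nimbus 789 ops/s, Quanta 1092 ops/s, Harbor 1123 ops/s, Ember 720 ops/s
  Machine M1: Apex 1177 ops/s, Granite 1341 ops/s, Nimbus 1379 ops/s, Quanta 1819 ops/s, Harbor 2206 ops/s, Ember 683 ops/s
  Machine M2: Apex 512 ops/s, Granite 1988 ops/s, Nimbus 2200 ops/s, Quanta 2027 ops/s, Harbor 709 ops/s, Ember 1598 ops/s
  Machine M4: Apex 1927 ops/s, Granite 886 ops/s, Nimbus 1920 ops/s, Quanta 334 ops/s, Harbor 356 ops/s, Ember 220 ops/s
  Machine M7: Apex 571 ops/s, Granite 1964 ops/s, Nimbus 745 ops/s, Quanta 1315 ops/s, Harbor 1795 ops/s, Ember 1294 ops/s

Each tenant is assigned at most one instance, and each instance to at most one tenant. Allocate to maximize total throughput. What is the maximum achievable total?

This is the linear assignment problem.
Optimal: Apex→Machine M3 (2298 ops/s), Granite→Machine M7 (1964 ops/s), Nimbus→Machine M4 (1920 ops/s), Quanta→Machine M6 (1920 ops/s), Harbor→Machine M1 (2206 ops/s), Ember→Machine M2 (1598 ops/s) — total 2298+1964+1920+1920+2206+1598 = 11906 ops/s.
Column-greedy (each instance in turn goes to its best remaining tenant) gives 10745 ops/s, worse by 1161.
Swapping Ember↔Apex (Ember→Machine M3 720 ops/s, Apex→Machine M2 512 ops/s) loses 2664.
Every other assignment is strictly worse.

Max total: 11906 ops/s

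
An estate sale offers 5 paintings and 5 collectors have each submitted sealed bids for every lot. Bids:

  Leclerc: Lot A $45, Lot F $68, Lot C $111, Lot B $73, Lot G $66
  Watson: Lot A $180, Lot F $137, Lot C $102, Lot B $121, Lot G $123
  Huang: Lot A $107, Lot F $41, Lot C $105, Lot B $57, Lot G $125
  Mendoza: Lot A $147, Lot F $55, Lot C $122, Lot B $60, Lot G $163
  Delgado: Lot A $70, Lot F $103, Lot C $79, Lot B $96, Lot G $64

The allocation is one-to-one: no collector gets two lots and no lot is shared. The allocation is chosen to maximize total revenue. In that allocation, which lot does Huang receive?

Huang receives Lot C.

Optimal: Leclerc→Lot B ($73), Watson→Lot A ($180), Huang→Lot C ($105), Mendoza→Lot G ($163), Delgado→Lot F ($103) — total 73+180+105+163+103 = $624.
Row-greedy (each collector in turn takes its best remaining lot) gives $579, worse by 45.
Huang's own top lot is Lot G ($125), but forcing Huang→Lot G and reassigning the rest optimally gives only $616 — worse by 8.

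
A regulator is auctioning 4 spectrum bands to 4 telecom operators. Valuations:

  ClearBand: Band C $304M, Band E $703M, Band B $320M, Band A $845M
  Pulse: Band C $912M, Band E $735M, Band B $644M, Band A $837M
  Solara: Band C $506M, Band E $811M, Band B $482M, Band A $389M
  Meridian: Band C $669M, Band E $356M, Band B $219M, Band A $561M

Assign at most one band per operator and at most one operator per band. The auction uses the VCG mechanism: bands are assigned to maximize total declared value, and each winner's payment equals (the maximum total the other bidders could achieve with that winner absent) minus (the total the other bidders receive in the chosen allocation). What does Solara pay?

Solara pays $91M.

Efficient allocation: ClearBand→Band A ($845M), Pulse→Band B ($644M), Solara→Band E ($811M), Meridian→Band C ($669M); total welfare W = $2969M.
Solara receives Band E at value $811M, so the others get W − 811 = $2158M.
Without Solara: best allocation of the remaining 3 bidders over all 4 bands is ClearBand→Band A ($845M), Pulse→Band E ($735M), Meridian→Band C ($669M), total $2249M.
VCG payment = (others' best without Solara) − (others' welfare with Solara) = 2249 − 2158 = $91M.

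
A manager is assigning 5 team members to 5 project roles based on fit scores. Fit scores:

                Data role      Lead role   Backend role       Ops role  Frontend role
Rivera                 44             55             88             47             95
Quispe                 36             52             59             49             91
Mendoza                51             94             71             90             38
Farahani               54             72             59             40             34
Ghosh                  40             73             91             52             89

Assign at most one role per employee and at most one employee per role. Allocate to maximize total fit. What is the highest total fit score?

Max total: 396 pts

Optimal: Rivera→Backend role (88 pts), Quispe→Frontend role (91 pts), Mendoza→Ops role (90 pts), Farahani→Data role (54 pts), Ghosh→Lead role (73 pts) — total 88+91+90+54+73 = 396 pts.
Max-entry greedy (repeatedly take the single best remaining cell) gives 383 pts, worse by 13.
Next-best assignment: Rivera→Data role, Quispe→Frontend role, Mendoza→Ops role, Farahani→Lead role, Ghosh→Backend role = 388 pts.
Swapping Mendoza↔Farahani (Mendoza→Data role 51 pts, Farahani→Ops role 40 pts) loses 53.
Checked against all permutations: 396 pts is optimal.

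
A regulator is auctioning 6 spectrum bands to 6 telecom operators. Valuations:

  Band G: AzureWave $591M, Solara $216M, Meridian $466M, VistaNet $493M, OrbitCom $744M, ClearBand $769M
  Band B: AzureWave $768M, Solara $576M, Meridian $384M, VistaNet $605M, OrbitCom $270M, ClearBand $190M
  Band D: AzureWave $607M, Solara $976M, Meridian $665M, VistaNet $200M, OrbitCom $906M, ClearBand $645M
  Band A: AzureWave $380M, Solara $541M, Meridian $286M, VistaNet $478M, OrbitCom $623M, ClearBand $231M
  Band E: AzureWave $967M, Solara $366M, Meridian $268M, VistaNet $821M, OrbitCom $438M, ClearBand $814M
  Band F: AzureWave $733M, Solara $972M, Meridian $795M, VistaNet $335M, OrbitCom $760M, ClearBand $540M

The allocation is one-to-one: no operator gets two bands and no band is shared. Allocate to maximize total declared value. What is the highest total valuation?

Max total: $4752M

This is a one-to-one assignment (maximum-weight bipartite matching).
Optimal: AzureWave→Band B ($768M), Solara→Band D ($976M), Meridian→Band F ($795M), VistaNet→Band E ($821M), OrbitCom→Band A ($623M), ClearBand→Band G ($769M) — total 768+976+795+821+623+769 = $4752M.
Row-greedy (each operator in turn takes its best remaining band) gives $4318M, worse by 434.
Swapping VistaNet↔ClearBand (VistaNet→Band G $493M, ClearBand→Band E $814M) loses 283.
Every other assignment is strictly worse.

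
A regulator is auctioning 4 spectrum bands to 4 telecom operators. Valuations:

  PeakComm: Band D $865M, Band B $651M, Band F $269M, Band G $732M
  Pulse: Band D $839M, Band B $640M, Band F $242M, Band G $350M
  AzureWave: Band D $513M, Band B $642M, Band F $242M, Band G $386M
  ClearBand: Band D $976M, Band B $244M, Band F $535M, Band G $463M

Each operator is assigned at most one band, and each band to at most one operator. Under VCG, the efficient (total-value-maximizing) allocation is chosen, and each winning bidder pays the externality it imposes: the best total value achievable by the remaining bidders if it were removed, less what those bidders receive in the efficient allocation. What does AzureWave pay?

AzureWave pays $242M.

Efficient allocation: PeakComm→Band G ($732M), Pulse→Band D ($839M), AzureWave→Band B ($642M), ClearBand→Band F ($535M); total welfare W = $2748M.
AzureWave receives Band B at value $642M, so the others get W − 642 = $2106M.
Without AzureWave: best allocation of the remaining 3 bidders over all 4 bands is PeakComm→Band G ($732M), Pulse→Band B ($640M), ClearBand→Band D ($976M), total $2348M.
VCG payment = (others' best without AzureWave) − (others' welfare with AzureWave) = 2348 − 2106 = $242M.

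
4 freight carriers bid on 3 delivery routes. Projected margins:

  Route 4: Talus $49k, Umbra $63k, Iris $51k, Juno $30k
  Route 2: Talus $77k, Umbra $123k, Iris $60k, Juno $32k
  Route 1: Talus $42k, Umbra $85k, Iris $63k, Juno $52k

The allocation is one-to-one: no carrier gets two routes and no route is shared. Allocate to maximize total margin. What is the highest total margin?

Maximum total: $235k

Optimal: Talus→Route 4 ($49k), Umbra→Route 2 ($123k), Iris→Route 1 ($63k) — total 49+123+63 = $235k.
Column-greedy (each route in turn goes to its best remaining carrier) gives $203k, worse by 32.
Next-best assignment: Iris→Route 4, Umbra→Route 2, Juno→Route 1 = $226k.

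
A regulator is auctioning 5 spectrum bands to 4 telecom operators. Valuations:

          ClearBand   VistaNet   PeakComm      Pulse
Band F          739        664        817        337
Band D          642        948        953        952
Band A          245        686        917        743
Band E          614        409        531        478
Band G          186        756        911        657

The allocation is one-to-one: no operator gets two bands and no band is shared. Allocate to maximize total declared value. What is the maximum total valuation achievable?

Max total: $3364M

Treat this as an assignment problem: match each operator to one band.
Optimal: ClearBand→Band F ($739M), VistaNet→Band G ($756M), PeakComm→Band A ($917M), Pulse→Band D ($952M) — total 739+756+917+952 = $3364M.
Row-greedy (each operator in turn takes its best remaining band) gives $3261M, worse by 103.
Swapping PeakComm↔Pulse (PeakComm→Band D $953M, Pulse→Band A $743M) loses 173.
No other one-to-one assignment exceeds $3364M.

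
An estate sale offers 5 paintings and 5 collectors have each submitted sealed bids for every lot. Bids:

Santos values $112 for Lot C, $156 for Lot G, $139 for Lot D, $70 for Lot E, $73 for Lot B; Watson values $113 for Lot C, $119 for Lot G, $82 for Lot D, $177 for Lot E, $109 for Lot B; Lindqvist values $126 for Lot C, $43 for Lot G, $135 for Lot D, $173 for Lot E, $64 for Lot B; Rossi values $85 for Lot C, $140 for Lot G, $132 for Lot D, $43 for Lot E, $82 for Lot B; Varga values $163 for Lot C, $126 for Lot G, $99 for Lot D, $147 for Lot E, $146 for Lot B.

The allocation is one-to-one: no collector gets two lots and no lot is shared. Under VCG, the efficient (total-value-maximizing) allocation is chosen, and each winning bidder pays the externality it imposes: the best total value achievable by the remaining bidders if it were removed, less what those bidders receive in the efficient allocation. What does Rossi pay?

Efficient allocation: Santos→Lot G ($156), Watson→Lot E ($177), Lindqvist→Lot C ($126), Rossi→Lot D ($132), Varga→Lot B ($146); total welfare W = $737.
Rossi receives Lot D at value $132, so the others get W − 132 = $605.
Without Rossi: best allocation of the remaining 4 bidders over all 5 lots is Santos→Lot G ($156), Watson→Lot E ($177), Lindqvist→Lot D ($135), Varga→Lot C ($163), total $631.
VCG payment = (others' best without Rossi) − (others' welfare with Rossi) = 631 − 605 = $26.

Rossi pays $26.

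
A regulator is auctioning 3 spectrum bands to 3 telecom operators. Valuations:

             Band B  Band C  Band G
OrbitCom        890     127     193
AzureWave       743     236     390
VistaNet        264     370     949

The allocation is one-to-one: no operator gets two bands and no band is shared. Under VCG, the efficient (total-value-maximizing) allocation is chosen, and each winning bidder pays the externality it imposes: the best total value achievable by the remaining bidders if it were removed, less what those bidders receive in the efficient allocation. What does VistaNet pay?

Efficient allocation: OrbitCom→Band B ($890M), AzureWave→Band C ($236M), VistaNet→Band G ($949M); total welfare W = $2075M.
VistaNet receives Band G at value $949M, so the others get W − 949 = $1126M.
Without VistaNet: best allocation of the remaining 2 bidders over all 3 bands is OrbitCom→Band B ($890M), AzureWave→Band G ($390M), total $1280M.
VCG payment = (others' best without VistaNet) − (others' welfare with VistaNet) = 1280 − 1126 = $154M.

VistaNet pays $154M.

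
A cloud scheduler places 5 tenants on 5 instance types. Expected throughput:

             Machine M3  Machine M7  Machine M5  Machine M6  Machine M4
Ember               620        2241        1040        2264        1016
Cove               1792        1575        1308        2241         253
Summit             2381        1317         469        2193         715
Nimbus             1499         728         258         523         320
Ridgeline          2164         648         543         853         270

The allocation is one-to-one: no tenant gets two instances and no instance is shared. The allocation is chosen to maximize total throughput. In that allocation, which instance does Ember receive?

Optimal: Ember→Machine M7 (2241 ops/s), Cove→Machine M5 (1308 ops/s), Summit→Machine M6 (2193 ops/s), Nimbus→Machine M4 (320 ops/s), Ridgeline→Machine M3 (2164 ops/s) — total 2241+1308+2193+320+2164 = 8226 ops/s.
Max-entry greedy (repeatedly take the single best remaining cell) gives 7083 ops/s, worse by 1143.
Swapping Summit↔Cove (Summit→Machine M5 469 ops/s, Cove→Machine M6 2241 ops/s) loses 791.
Ember's own top instance is Machine M6 (2264 ops/s), but forcing Ember→Machine M6 and reassigning the rest optimally gives only 7373 ops/s — worse by 853.

Ember receives Machine M7.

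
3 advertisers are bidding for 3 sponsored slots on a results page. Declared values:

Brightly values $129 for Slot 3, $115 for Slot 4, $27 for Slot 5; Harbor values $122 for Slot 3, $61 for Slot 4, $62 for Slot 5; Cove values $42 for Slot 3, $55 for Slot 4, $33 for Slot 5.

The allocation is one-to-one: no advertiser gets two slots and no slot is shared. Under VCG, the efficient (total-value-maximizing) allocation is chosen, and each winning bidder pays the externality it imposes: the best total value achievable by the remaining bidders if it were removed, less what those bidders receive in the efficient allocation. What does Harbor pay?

Efficient allocation: Brightly→Slot 4 ($115), Harbor→Slot 3 ($122), Cove→Slot 5 ($33); total welfare W = $270.
Harbor receives Slot 3 at value $122, so the others get W − 122 = $148.
Without Harbor: best allocation of the remaining 2 bidders over all 3 slots is Brightly→Slot 3 ($129), Cove→Slot 4 ($55), total $184.
VCG payment = (others' best without Harbor) − (others' welfare with Harbor) = 184 − 148 = $36.

Harbor pays $36.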